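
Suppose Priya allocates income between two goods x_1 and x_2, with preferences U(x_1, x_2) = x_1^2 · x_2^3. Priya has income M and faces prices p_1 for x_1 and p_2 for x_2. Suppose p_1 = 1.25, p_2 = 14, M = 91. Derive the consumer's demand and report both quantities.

Tangency: MRS = (2/3)·x_2/x_1 = p_1/p_2.
Rearranging, p_2·x_2 = (3/2)·p_1·x_1. Substituting into the budget gives p_1·x_1·(1 + (3/2)) = M.
Demand: x_1*(p_1,p_2,M) = 0.4·M/p_1 and x_2* = 0.6·M/p_2.
At p_1=1.25, p_2=14, M=91: x_1* = 0.4·91/1.25 = 29.12, x_2* = 3.9.

x_1* = 29.12, x_2* = 3.9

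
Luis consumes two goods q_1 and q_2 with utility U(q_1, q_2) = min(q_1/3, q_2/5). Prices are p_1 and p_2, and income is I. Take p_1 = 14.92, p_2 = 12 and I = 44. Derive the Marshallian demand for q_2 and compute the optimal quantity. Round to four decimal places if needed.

q_2* = 2.1

Leontief preferences: the optimum is at the kink where q_1/3 = q_2/5, i.e. q_2 = (5/3)·q_1.
Budget: p_1·q_1 + p_2·(5/3)·q_1 = I, so (3·p_1 + 5·p_2)·q_1 = 3·I.
Demand: q_1*(p_1,p_2,I) = 3·I/(3·p_1 + 5·p_2), q_2* = 5·I/(3·p_1 + 5·p_2).
Here 3·14.92 + 5·12 = 104.76, giving q_2* = 2.1.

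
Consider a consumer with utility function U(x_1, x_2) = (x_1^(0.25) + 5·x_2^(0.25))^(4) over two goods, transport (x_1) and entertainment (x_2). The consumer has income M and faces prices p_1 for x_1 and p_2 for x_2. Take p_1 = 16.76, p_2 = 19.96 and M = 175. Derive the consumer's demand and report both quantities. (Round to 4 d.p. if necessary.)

x_1* = 1.1517, x_2* = 7.8005

From the CES first-order condition, (1/5)·(x_2/x_1)^(0.75) = p_1/p_2.
Solve for the ratio: x_2/x_1 = [5·p_1/p_2]^(4/3).
With the ratio pinned down, the budget gives x_1* = M/(p_1 + p_2·(x_2/x_1)) and x_2* = (x_2/x_1)·x_1*.
Numerically x_2/x_1 = 6.772952, so x_1* = 175/(16.76 + 19.96·6.772952) = 1.1517 and x_2* = 6.772952·1.1517 = 7.8005.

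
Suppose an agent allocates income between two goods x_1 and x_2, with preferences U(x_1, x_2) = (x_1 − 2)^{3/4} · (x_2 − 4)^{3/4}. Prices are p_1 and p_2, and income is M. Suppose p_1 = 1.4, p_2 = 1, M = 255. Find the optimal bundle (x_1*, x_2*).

Let x_1' = x_1−2, x_2' = x_2−4. MRS = x_2'/x_1' = p_1/p_2.
Substituting into the budget: x_1* = 2 + 0.5·(M − 2·p_1 − 4·p_2)/p_1, and x_2* = 4 + 0.5·(…)/p_2.
Discretionary income = 255 − 2·1.4 − 4·1 = 248.2; x_1* = 2 + 0.5·248.2/1.4 = 90.6429; x_2* = 4 + 0.5·248.2/1 = 128.1.

x_1* = 90.6429, x_2* = 128.1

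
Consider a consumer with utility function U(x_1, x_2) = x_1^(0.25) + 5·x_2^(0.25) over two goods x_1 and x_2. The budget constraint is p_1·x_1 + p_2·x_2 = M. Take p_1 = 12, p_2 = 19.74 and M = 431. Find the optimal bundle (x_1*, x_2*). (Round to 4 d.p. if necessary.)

x_1* = 4.3574, x_2* = 19.185

MU_x_1 ∝ x_1^(-0.75), MU_x_2 ∝ 5·x_2^(-0.75), so MRS = (1/5)·(x_2/x_1)^(0.75) = p_1/p_2.
Hence x_2/x_1 = (5·p_1/p_2)^(1/(0.75)), i.e. raised to the 4/3 power.
With the ratio pinned down, the budget gives x_1* = M/(p_1 + p_2·(x_2/x_1)) and x_2* = (x_2/x_1)·x_1*.
Numerically x_2/x_1 = 4.4029, so x_1* = 431/(12 + 19.74·4.4029) = 4.3574 and x_2* = 4.4029·4.3574 = 19.185.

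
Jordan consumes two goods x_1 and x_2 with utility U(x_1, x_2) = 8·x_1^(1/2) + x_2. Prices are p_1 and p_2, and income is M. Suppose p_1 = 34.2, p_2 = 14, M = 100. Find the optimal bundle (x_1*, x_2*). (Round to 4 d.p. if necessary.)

MU_x_1 = 4/√x_1, MU_x_2 = 1. Tangency: 4/√x_1 = p_1/p_2.
Solve: √x_1 = 4·p_2/p_1, so x_1*(p_1,p_2) = (4·p_2/p_1)², and x_2* = (M − p_1·x_1*)/p_2.
Plugging in: x_1* = (4·14/34.2)² = 2.6812, x_2* = 0.5931.

x_1* = 2.6812, x_2* = 0.5931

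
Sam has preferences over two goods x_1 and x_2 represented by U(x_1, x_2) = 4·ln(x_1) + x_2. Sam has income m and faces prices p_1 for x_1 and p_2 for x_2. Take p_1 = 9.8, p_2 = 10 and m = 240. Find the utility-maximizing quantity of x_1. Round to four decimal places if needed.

x_1* = 4.0816

So x_1*(p_1,p_2) = 4·p_2/p_1, independent of income; and x_2* = (m − 4·p_2)/p_2.
At the given prices: x_1* = 4·10/9.8 = 4.0816.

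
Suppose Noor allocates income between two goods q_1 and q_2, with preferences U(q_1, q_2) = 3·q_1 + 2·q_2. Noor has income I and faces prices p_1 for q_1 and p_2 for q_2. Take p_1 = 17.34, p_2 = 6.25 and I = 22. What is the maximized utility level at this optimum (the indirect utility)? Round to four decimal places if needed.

Linear utility — the consumer picks whichever good has higher MU/price: 3/17.34 = 0.173 vs 2/6.25 = 0.32.
q_2 gives more utility per dollar, so spend all income on q_2: q_2* = I/p_2, q_1* = 0.
Numerically: q_1* = 0, q_2* = 3.52.
Utility at the optimum: U(0, 3.52) = 7.04.

V = 7.04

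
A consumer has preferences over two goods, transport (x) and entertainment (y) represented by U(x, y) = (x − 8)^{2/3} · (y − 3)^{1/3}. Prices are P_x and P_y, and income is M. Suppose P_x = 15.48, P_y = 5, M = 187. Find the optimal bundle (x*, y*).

x* = 10.0741, y* = 6.2107

This is Cobb-Douglas in (x−8, y−3): tangency gives 2/3·P_y·(y−3) = 1/3·P_x·(x−8).
Substituting into the budget: x* = 8 + 2/3·(M − 8·P_x − 3·P_y)/P_x, and y* = 3 + 1/3·(…)/P_y.
Discretionary income = 187 − 8·15.48 − 3·5 = 48.16; x* = 8 + 2/3·48.16/15.48 = 10.0741; y* = 3 + 1/3·48.16/5 = 6.2107.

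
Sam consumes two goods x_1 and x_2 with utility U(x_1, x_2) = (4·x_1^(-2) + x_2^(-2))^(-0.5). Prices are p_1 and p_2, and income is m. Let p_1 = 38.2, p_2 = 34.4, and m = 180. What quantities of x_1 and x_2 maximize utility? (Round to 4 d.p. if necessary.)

x_1* = 2.9683, x_2* = 1.9364

MRS = MU_x_1/MU_x_2 = 4·(x_2/x_1)^(3). Set equal to p_1/p_2.
Hence x_2/x_1 = ((1/4)·p_1/p_2)^(1/(3)), i.e. raised to the 1/3 power.
With the ratio pinned down, the budget gives x_1* = m/(p_1 + p_2·(x_2/x_1)) and x_2* = (x_2/x_1)·x_1*.
Numerically x_2/x_1 = 0.652351, so x_1* = 180/(38.2 + 34.4·0.652351) = 2.9683 and x_2* = 0.652351·2.9683 = 1.9364.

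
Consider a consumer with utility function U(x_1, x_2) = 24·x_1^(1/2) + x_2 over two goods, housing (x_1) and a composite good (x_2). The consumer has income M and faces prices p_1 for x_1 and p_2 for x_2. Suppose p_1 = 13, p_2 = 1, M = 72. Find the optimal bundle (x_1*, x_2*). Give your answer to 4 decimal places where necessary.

Set MRS = p_1/p_2: 12·x_1^(−1/2) = p_1/p_2.
Solve: √x_1 = 12·p_2/p_1, so x_1*(p_1,p_2) = (12·p_2/p_1)², and x_2* = (M − p_1·x_1*)/p_2.
Plugging in: x_1* = (12·1/13)² = 0.8521, x_2* = 60.9231.

x_1* = 0.8521, x_2* = 60.9231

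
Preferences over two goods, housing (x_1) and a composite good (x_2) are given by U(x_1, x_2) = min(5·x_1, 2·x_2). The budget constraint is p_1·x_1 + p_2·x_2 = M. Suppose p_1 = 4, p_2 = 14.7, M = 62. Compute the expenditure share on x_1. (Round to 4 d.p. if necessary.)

With perfect complements, no substitution: consume in ratio x_1:x_2 = 2:5.
Budget: p_1·x_1 + p_2·(5/2)·x_1 = M, so (2·p_1 + 5·p_2)·x_1 = 2·M.
Demand: x_1*(p_1,p_2,M) = 2·M/(2·p_1 + 5·p_2), x_2* = 5·M/(2·p_1 + 5·p_2).
Here 2·4 + 5·14.7 = 81.5, giving x_1* = 1.5215 and x_2* = 3.8037.
Expenditure on x_1: 4·1.5215 = 6.0859; share = 0.0982.

share on x_1 = 0.0982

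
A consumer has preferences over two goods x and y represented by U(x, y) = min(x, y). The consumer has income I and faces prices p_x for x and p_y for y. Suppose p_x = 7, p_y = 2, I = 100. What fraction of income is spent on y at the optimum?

share on y = 0.2222

Leontief preferences: the optimum is at the kink where x/1 = y/1, i.e. y = x.
Budget: p_x·x + p_y·x = I, so (p_x + p_y)·x = I.
Demand: x*(p_x,p_y,I) = I/(p_x + p_y), y* = I/(p_x + p_y).
Here 7 + 2 = 9, giving x* = 11.1111 and y* = 11.1111.
Expenditure on y: 2·11.1111 = 22.2222; share = 0.2222.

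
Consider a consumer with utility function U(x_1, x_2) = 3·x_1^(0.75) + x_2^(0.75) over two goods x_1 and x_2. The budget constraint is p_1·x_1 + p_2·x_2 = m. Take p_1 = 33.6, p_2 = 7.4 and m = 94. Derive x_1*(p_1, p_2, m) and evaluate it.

x_1* = 1.2978

With the ratio pinned down, the budget gives x_1* = m/(p_1 + p_2·(x_2/x_1)) and x_2* = (x_2/x_1)·x_1*.
Numerically x_2/x_1 = 5.247413, so x_1* = 94/(33.6 + 7.4·5.247413) = 1.2978.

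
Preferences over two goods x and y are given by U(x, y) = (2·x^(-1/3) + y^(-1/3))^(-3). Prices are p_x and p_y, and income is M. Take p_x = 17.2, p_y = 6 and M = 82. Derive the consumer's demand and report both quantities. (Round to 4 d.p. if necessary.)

x* = 3.2722, y* = 4.2864

MU_x ∝ 2·x^(-4/3), MU_y ∝ y^(-4/3), so MRS = 2·(y/x)^(4/3) = p_x/p_y.
Hence y/x = ((1/2)·p_x/p_y)^(1/(4/3)), i.e. raised to the 0.75 power.
With the ratio pinned down, the budget gives x* = M/(p_x + p_y·(y/x)) and y* = (y/x)·x*.
Numerically y/x = 1.309967, so x* = 82/(17.2 + 6·1.309967) = 3.2722 and y* = 1.309967·3.2722 = 4.2864.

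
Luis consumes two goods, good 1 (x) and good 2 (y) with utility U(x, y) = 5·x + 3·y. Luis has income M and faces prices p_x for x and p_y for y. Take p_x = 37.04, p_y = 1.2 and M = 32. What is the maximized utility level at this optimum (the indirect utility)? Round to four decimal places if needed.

Linear utility — the consumer picks whichever good has higher MU/price: 5/37.04 = 0.135 vs 3/1.2 = 2.5.
y gives more utility per dollar, so spend all income on y: y* = M/p_y, x* = 0.
Numerically: x* = 0, y* = 26.6667.
Utility at the optimum: U(0, 26.6667) = 80.

V = 80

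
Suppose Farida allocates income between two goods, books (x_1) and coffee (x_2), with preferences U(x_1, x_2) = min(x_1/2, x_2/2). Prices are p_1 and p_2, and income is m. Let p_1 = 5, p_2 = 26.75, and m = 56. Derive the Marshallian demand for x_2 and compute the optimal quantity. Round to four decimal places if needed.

x_2* = 1.7638

With perfect complements, no substitution: consume in ratio x_1:x_2 = 2:2.
Budget: p_1·x_1 + p_2·x_1 = m, so (2·p_1 + 2·p_2)·x_1 = 2·m.
Demand: x_1*(p_1,p_2,m) = 2·m/(2·p_1 + 2·p_2), x_2* = 2·m/(2·p_1 + 2·p_2).
Here 2·5 + 2·26.75 = 63.5, giving x_2* = 1.7638.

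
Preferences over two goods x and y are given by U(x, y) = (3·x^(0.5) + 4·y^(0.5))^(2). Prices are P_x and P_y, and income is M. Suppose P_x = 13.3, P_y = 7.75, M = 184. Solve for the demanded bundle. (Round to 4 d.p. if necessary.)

MU_x ∝ 3·x^(-0.5), MU_y ∝ 4·y^(-0.5), so MRS = (3/4)·(y/x)^(0.5) = P_x/P_y.
Hence y/x = ((4/3)·P_x/P_y)^(1/(0.5)), i.e. raised to the 2 power.
Substitute y = (y/x)·x into the budget: x* = M/(P_x + P_y·(y/x)).
Numerically y/x = 5.235731, so x* = 184/(13.3 + 7.75·5.235731) = 3.4152 and y* = 5.235731·3.4152 = 17.881.

x* = 3.4152, y* = 17.881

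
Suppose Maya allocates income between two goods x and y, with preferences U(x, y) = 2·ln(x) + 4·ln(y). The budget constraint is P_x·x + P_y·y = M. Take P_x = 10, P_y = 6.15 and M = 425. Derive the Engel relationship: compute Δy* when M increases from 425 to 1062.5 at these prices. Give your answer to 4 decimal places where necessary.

Δy* = 69.1057

The MRS is (1/2)·y/x. Set MRS = P_x/P_y.
So 2·P_y·y = 4·P_x·x; combined with the budget, a share 1/3 of income goes to x.
Demand: x*(P_x,P_y,M) = 1/3·M/P_x and y* = 2/3·M/P_y.
At P_x=10, P_y=6.15, M=425: y* = 2/3·425/6.15 = 46.0705.
At M' = 1062.5: y* = 115.1762. Change: 115.1762 − 46.0705 = 69.1057.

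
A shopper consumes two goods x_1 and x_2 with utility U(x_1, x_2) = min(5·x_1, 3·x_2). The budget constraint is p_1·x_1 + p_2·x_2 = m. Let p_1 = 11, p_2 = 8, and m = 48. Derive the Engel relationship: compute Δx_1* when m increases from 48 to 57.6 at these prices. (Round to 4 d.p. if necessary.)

Δx_1* = 0.3945

Here 3·11 + 5·8 = 73, giving x_1* = 1.9726.
At m' = 57.6: x_1* = 2.3671. Change: 2.3671 − 1.9726 = 0.3945.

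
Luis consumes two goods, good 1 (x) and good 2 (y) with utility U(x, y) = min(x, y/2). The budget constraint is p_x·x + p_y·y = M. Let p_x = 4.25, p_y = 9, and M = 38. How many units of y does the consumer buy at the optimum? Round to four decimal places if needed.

Leontief preferences: the optimum is at the kink where x/1 = y/2, i.e. y = 2·x.
Budget: p_x·x + p_y·2·x = M, so (p_x + 2·p_y)·x = M.
Demand: x*(p_x,p_y,M) = M/(p_x + 2·p_y), y* = 2·M/(p_x + 2·p_y).
Here 4.25 + 2·9 = 22.25, giving y* = 3.4157.

y* = 3.4157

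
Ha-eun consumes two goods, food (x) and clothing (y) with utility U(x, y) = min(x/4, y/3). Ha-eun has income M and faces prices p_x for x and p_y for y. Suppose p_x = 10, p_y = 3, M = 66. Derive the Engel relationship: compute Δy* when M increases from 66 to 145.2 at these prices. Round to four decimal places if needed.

Δy* = 4.849

With perfect complements, no substitution: consume in ratio x:y = 4:3.
Budget: p_x·x + p_y·(3/4)·x = M, so (4·p_x + 3·p_y)·x = 4·M.
Demand: x*(p_x,p_y,M) = 4·M/(4·p_x + 3·p_y), y* = 3·M/(4·p_x + 3·p_y).
Here 4·10 + 3·3 = 49, giving y* = 4.0408.
At M' = 145.2: y* = 8.8898. Change: 8.8898 − 4.0408 = 4.849.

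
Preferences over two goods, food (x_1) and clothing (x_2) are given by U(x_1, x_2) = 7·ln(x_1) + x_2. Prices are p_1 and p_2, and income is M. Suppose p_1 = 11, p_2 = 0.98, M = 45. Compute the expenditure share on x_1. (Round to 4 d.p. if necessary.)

MU_x_1 = 7/x_1, MU_x_2 = 1. Tangency: 7/x_1 = p_1/p_2.
So x_1*(p_1,p_2) = 7·p_2/p_1, independent of income; and x_2* = (M − 7·p_2)/p_2.
At the given prices: x_1* = 7·0.98/11 = 0.6236, and x_2* = 38.9184.
Expenditure on x_1: 11·0.6236 = 6.86; share = 0.1524.

share on x_1 = 0.1524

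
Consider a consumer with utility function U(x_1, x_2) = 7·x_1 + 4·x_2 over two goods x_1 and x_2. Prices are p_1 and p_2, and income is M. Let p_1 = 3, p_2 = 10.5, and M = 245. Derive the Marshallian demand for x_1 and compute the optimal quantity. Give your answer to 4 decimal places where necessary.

Numerically: x_1* = 81.6667, x_2* = 0.

x_1* = 81.6667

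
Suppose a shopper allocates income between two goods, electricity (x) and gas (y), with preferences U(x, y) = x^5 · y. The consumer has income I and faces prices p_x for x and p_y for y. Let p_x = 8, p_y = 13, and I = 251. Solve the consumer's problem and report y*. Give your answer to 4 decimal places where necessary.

Tangency: MRS = 5·y/x = p_x/p_y.
Rearranging, p_y·y = (1/5)·p_x·x. Substituting into the budget gives p_x·x·(1 + (1/5)) = I.
Demand: x*(p_x,p_y,I) = 5/6·I/p_x and y* = 1/6·I/p_y.
At p_x=8, p_y=13, I=251: y* = 1/6·251/13 = 3.2179.

y* = 3.2179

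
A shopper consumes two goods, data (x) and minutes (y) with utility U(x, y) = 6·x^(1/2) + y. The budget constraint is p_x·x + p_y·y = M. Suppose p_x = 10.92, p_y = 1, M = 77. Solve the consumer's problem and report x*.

x* = 0.0755

Utility is quasi-linear in y; the FOC for x is 3/√x = p_x/p_y.
Solve: √x = 3·p_y/p_x, so x*(p_x,p_y) = (3·p_y/p_x)², and y* = (M − p_x·x*)/p_y.
Plugging in: x* = (3·1/10.92)² = 0.0755.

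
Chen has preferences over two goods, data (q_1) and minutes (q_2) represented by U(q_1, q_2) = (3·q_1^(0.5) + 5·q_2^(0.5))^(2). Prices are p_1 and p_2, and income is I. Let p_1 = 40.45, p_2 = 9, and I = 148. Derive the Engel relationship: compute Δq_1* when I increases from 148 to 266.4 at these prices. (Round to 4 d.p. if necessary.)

From the CES first-order condition, (3/5)·(q_2/q_1)^(0.5) = p_1/p_2.
Hence q_2/q_1 = ((5/3)·p_1/p_2)^(1/(0.5)), i.e. raised to the 2 power.
Substitute q_2 = (q_2/q_1)·q_1 into the budget: q_1* = I/(p_1 + p_2·(q_2/q_1)).
Numerically q_2/q_1 = 56.111197, so q_1* = 148/(40.45 + 9·56.111197) = 0.2713.
At I' = 266.4: q_1* = 0.4884. Change: 0.4884 − 0.2713 = 0.2171.

Δq_1* = 0.2171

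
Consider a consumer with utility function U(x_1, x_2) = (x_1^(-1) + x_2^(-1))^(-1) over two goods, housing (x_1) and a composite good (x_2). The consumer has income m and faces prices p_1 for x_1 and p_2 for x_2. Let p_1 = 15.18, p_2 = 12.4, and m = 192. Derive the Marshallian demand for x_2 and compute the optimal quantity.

MRS = MU_x_1/MU_x_2 = (x_2/x_1)^(2). Set equal to p_1/p_2.
Solve for the ratio: x_2/x_1 = [p_1/p_2]^(0.5).
With the ratio pinned down, the budget gives x_1* = m/(p_1 + p_2·(x_2/x_1)) and x_2* = (x_2/x_1)·x_1*.
Numerically x_2/x_1 = 1.106433, so x_1* = 192/(15.18 + 12.4·1.106433) = 6.6437 and x_2* = 1.106433·6.6437 = 7.3508.

x_2* = 7.3508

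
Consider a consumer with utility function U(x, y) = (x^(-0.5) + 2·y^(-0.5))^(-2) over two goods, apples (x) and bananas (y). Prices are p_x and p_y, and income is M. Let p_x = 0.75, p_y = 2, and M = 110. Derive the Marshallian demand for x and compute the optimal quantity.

x* = 45.8149

MU_x ∝ x^(-1.5), MU_y ∝ 2·y^(-1.5), so MRS = (1/2)·(y/x)^(1.5) = p_x/p_y.
Hence y/x = (2·p_x/p_y)^(1/(1.5)), i.e. raised to the 2/3 power.
Substitute y = (y/x)·x into the budget: x* = M/(p_x + p_y·(y/x)).
Numerically y/x = 0.825482, so x* = 110/(0.75 + 2·0.825482) = 45.8149.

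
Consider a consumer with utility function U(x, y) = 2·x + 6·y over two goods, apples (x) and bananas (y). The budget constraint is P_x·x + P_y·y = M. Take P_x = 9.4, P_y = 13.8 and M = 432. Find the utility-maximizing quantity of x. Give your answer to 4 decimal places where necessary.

Linear utility — the consumer picks whichever good has higher MU/price: 2/9.4 = 0.2128 vs 6/13.8 = 0.4348.
y gives more utility per dollar, so spend all income on y: y* = M/P_y, x* = 0.
Numerically: x* = 0, y* = 31.3043.

x* = 0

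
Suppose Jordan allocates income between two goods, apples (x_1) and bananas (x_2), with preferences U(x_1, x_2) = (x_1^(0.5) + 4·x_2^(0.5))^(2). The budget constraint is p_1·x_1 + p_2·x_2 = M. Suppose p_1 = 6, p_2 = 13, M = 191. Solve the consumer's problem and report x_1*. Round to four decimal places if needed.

From the CES first-order condition, (1/4)·(x_2/x_1)^(0.5) = p_1/p_2.
Hence x_2/x_1 = (4·p_1/p_2)^(1/(0.5)), i.e. raised to the 2 power.
With the ratio pinned down, the budget gives x_1* = M/(p_1 + p_2·(x_2/x_1)) and x_2* = (x_2/x_1)·x_1*.
Numerically x_2/x_1 = 3.408284, so x_1* = 191/(6 + 13·3.408284) = 3.7966.

x_1* = 3.7966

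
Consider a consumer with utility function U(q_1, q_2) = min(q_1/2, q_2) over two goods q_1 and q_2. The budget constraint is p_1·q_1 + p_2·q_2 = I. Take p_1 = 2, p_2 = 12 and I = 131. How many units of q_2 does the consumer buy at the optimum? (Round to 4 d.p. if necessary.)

q_2* = 8.1875

With perfect complements, no substitution: consume in ratio q_1:q_2 = 2:1.
Budget: p_1·q_1 + p_2·(1/2)·q_1 = I, so (2·p_1 + p_2)·q_1 = 2·I.
Demand: q_1*(p_1,p_2,I) = 2·I/(2·p_1 + p_2), q_2* = I/(2·p_1 + p_2).
Here 2·2 + 12 = 16, giving q_2* = 8.1875.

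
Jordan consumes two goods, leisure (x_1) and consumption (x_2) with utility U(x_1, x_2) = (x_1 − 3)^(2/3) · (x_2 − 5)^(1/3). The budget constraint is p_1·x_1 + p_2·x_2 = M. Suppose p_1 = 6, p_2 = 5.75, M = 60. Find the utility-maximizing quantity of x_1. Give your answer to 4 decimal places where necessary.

After buying the subsistence bundle (3, 5), a share 2/3 of the remaining income goes to x_1: x_1* = 3 + 2/3·(M − 3p_1 − 5p_2)/p_1.
Discretionary income = 60 − 3·6 − 5·5.75 = 13.25; x_1* = 3 + 2/3·13.25/6 = 4.4722.

x_1* = 4.4722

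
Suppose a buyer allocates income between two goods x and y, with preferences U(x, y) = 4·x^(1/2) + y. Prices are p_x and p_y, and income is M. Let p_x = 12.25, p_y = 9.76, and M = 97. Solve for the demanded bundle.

x* = 2.5391, y* = 6.7516

Utility is quasi-linear in y; the FOC for x is 2/√x = p_x/p_y.
Solve: √x = 2·p_y/p_x, so x*(p_x,p_y) = (2·p_y/p_x)², and y* = (M − p_x·x*)/p_y.
Plugging in: x* = (2·9.76/12.25)² = 2.5391, y* = 6.7516.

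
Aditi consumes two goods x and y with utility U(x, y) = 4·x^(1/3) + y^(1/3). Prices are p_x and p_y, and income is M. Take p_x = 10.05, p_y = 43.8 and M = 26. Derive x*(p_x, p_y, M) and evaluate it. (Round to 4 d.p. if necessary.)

MU_x ∝ 4·x^(-2/3), MU_y ∝ y^(-2/3), so MRS = 4·(y/x)^(2/3) = p_x/p_y.
Solve for the ratio: y/x = [(1/4)·p_x/p_y]^(1.5).
Substitute y = (y/x)·x into the budget: x* = M/(p_x + p_y·(y/x)).
Numerically y/x = 0.013739, so x* = 26/(10.05 + 43.8·0.013739) = 2.4409.

x* = 2.4409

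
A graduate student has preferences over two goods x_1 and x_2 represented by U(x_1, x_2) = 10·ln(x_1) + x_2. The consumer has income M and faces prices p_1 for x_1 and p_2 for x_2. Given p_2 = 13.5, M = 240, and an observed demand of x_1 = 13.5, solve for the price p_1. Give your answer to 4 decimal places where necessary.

p_1 = 10

Set MRS = p_1/p_2: (10/x_1)/1 = p_1/p_2.
So x_1*(p_1,p_2) = 10·p_2/p_1, independent of income; and x_2* = (M − 10·p_2)/p_2.
Set x_1* = 13.5 in the demand function and solve for p_1: p_1 = 10.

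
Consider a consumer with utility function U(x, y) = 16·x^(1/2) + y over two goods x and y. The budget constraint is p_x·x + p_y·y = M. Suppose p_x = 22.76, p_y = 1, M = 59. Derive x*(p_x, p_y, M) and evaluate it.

MU_x = 8/√x, MU_y = 1. Tangency: 8/√x = p_x/p_y.
Solve: √x = 8·p_y/p_x, so x*(p_x,p_y) = (8·p_y/p_x)², and y* = (M − p_x·x*)/p_y.
Plugging in: x* = (8·1/22.76)² = 0.1235.

x* = 0.1235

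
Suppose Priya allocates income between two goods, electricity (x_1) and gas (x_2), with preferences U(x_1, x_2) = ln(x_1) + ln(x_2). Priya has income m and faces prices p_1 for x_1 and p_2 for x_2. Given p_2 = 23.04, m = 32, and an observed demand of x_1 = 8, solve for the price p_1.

MU_x_1/MU_x_2 = (x_2)/(x_1); tangency sets this equal to p_1/p_2.
So p_2·x_2 = p_1·x_1; combined with the budget, a share 0.5 of income goes to x_1.
Demand: x_1*(p_1,p_2,m) = 0.5·m/p_1 and x_2* = 0.5·m/p_2.
Set x_1* = 8 in the demand function and solve for p_1: p_1 = 2.

p_1 = 2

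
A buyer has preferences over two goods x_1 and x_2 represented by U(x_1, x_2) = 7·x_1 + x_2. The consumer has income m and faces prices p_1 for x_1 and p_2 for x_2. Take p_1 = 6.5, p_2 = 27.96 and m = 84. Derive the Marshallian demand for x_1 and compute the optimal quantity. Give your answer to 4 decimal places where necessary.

x_1* = 12.9231

Linear utility — the consumer picks whichever good has higher MU/price: 7/6.5 = 1.0769 vs 1/27.96 = 0.0358.
x_1 gives more utility per dollar, so spend all income on x_1: x_1* = m/p_1, x_2* = 0.
Numerically: x_1* = 12.9231, x_2* = 0.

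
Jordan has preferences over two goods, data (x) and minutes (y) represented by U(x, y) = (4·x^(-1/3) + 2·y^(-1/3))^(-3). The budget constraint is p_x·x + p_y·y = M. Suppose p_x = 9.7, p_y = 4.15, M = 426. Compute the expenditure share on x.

share on x = 0.6753

From the CES first-order condition, 2·(y/x)^(4/3) = p_x/p_y.
Solve for the ratio: y/x = [(1/2)·p_x/p_y]^(0.75).
Substitute y = (y/x)·x into the budget: x* = M/(p_x + p_y·(y/x)).
Numerically y/x = 1.12401, so x* = 426/(9.7 + 4.15·1.12401) = 29.6562 and y* = 1.12401·29.6562 = 33.3338.
Expenditure on x: 9.7·29.6562 = 287.6647; share = 0.6753.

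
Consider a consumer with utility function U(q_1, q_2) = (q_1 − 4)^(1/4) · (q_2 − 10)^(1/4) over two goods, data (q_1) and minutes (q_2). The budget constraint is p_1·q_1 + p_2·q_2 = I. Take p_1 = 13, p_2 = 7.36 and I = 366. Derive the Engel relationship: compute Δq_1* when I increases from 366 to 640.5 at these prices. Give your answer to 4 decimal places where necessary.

Δq_1* = 10.5577

This is Cobb-Douglas in (q_1−4, q_2−10): tangency gives 0.25·p_2·(q_2−10) = 0.25·p_1·(q_1−4).
Substituting into the budget: q_1* = 4 + 0.5·(I − 4·p_1 − 10·p_2)/p_1, and q_2* = 10 + 0.5·(…)/p_2.
Discretionary income = 366 − 4·13 − 10·7.36 = 240.4; q_1* = 4 + 0.5·240.4/13 = 13.2462.
At I' = 640.5: q_1* = 23.8038. Change: 23.8038 − 13.2462 = 10.5577.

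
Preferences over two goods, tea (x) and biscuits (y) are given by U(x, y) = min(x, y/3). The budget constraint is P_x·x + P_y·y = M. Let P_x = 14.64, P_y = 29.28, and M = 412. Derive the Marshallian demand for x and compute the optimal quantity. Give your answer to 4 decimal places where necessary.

Leontief preferences: the optimum is at the kink where x/1 = y/3, i.e. y = 3·x.
Budget: P_x·x + P_y·3·x = M, so (P_x + 3·P_y)·x = M.
Demand: x*(P_x,P_y,M) = M/(P_x + 3·P_y), y* = 3·M/(P_x + 3·P_y).
Here 14.64 + 3·29.28 = 102.48, giving x* = 4.0203.

x* = 4.0203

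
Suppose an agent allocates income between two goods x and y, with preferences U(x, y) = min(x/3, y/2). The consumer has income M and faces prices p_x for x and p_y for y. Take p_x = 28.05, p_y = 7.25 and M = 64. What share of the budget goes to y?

share on y = 0.147

Demand: x*(p_x,p_y,M) = 3·M/(3·p_x + 2·p_y), y* = 2·M/(3·p_x + 2·p_y).
Here 3·28.05 + 2·7.25 = 98.65, giving x* = 1.9463 and y* = 1.2975.
Expenditure on y: 7.25·1.2975 = 9.407; share = 0.147.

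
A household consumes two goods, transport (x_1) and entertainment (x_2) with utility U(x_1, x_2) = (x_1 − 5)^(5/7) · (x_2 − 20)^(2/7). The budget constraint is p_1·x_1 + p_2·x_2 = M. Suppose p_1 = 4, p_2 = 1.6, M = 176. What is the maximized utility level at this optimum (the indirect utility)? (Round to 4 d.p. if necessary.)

V = 22.1429

Let x_1' = x_1−5, x_2' = x_2−20. MRS = (5/2)·x_2'/x_1' = p_1/p_2.
Substituting into the budget: x_1* = 5 + 5/7·(M − 5·p_1 − 20·p_2)/p_1, and x_2* = 20 + 2/7·(…)/p_2.
Discretionary income = 176 − 5·4 − 20·1.6 = 124; x_1* = 5 + 5/7·124/4 = 27.1429; x_2* = 20 + 2/7·124/1.6 = 42.1429.
Utility at the optimum: U(27.1429, 42.1429) = 22.1429.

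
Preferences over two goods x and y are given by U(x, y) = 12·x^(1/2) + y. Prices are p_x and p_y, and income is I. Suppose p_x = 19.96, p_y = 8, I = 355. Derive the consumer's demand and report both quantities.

Plugging in: x* = (6·8/19.96)² = 5.7831, y* = 29.9461.

x* = 5.7831, y* = 29.9461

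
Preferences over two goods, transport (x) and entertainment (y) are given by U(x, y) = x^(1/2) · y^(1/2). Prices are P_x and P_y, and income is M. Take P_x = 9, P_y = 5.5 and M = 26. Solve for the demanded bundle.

x* = 1.4444, y* = 2.3636

Tangency: MRS = y/x = P_x/P_y.
Rearranging, P_y·y = P_x·x. Substituting into the budget gives P_x·x·(1 + 1) = M.
Demand: x*(P_x,P_y,M) = 0.5·M/P_x and y* = 0.5·M/P_y.
At P_x=9, P_y=5.5, M=26: x* = 0.5·26/9 = 1.4444, y* = 2.3636.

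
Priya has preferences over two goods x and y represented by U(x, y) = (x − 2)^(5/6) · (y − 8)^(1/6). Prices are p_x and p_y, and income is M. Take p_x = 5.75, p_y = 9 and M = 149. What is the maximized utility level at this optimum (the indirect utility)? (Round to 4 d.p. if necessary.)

After buying the subsistence bundle (2, 8), a share 5/6 of the remaining income goes to x: x* = 2 + 5/6·(M − 2p_x − 8p_y)/p_x.
Discretionary income = 149 − 2·5.75 − 8·9 = 65.5; x* = 2 + 5/6·65.5/5.75 = 11.4928; y* = 8 + 1/6·65.5/9 = 9.213.
Utility at the optimum: U(11.4928, 9.213) = 6.737.

V = 6.737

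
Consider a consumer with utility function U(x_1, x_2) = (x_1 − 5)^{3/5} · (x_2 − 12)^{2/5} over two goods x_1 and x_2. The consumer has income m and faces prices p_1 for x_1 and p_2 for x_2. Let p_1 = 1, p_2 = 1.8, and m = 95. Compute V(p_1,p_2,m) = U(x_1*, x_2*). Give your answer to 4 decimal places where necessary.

This is Cobb-Douglas in (x_1−5, x_2−12): tangency gives 0.6·p_2·(x_2−12) = 0.4·p_1·(x_1−5).
Substituting into the budget: x_1* = 5 + 0.6·(m − 5·p_1 − 12·p_2)/p_1, and x_2* = 12 + 0.4·(…)/p_2.
Discretionary income = 95 − 5·1 − 12·1.8 = 68.4; x_1* = 5 + 0.6·68.4/1 = 46.04; x_2* = 12 + 0.4·68.4/1.8 = 27.2.
Utility at the optimum: U(46.04, 27.2) = 27.5843.

V = 27.5843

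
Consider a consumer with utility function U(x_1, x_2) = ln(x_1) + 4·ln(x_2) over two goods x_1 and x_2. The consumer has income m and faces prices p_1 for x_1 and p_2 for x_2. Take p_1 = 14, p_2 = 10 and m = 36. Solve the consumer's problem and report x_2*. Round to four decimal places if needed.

x_2* = 2.88

The MRS is (1/4)·x_2/x_1. Set MRS = p_1/p_2.
So p_2·x_2 = 4·p_1·x_1; combined with the budget, a share 0.2 of income goes to x_1.
Demand: x_1*(p_1,p_2,m) = 0.2·m/p_1 and x_2* = 0.8·m/p_2.
At p_1=14, p_2=10, m=36: x_2* = 0.8·36/10 = 2.88.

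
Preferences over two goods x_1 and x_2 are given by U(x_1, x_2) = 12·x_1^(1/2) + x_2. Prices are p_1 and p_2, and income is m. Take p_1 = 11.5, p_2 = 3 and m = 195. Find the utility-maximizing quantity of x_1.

x_1* = 2.4499

MU_x_1 = 6/√x_1, MU_x_2 = 1. Tangency: 6/√x_1 = p_1/p_2.
Thus x_1* = (6·p_2/p_1)² — independent of m — with the rest of income spent on x_2.
Plugging in: x_1* = (6·3/11.5)² = 2.4499.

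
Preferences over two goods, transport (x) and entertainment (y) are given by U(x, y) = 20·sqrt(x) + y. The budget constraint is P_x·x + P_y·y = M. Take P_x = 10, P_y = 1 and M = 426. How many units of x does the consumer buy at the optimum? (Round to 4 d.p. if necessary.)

Plugging in: x* = (10·1/10)² = 1.

x* = 1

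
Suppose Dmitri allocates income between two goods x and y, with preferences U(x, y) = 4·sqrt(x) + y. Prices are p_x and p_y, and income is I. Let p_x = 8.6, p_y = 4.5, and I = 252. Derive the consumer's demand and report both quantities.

x* = 1.0952, y* = 53.907

Utility is quasi-linear in y; the FOC for x is 2/√x = p_x/p_y.
Thus x* = (2·p_y/p_x)² — independent of I — with the rest of income spent on y.
Plugging in: x* = (2·4.5/8.6)² = 1.0952, y* = 53.907.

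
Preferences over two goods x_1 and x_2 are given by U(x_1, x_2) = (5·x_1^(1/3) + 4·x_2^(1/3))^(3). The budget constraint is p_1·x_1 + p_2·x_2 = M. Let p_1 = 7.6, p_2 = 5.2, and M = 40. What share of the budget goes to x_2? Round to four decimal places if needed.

From the CES first-order condition, (5/4)·(x_2/x_1)^(2/3) = p_1/p_2.
Hence x_2/x_1 = ((4/5)·p_1/p_2)^(1/(2/3)), i.e. raised to the 1.5 power.
Substitute x_2 = (x_2/x_1)·x_1 into the budget: x_1* = M/(p_1 + p_2·(x_2/x_1)).
Numerically x_2/x_1 = 1.264301, so x_1* = 40/(7.6 + 5.2·1.264301) = 2.822 and x_2* = 1.264301·2.822 = 3.5679.
Expenditure on x_2: 5.2·3.5679 = 18.5528; share = 0.4638.

share on x_2 = 0.4638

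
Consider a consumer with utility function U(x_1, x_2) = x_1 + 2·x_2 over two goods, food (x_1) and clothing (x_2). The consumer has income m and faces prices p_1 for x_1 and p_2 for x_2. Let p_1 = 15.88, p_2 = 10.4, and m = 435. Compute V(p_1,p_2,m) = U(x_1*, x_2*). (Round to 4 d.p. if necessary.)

V = 83.6538

x_2 gives more utility per dollar, so spend all income on x_2: x_2* = m/p_2, x_1* = 0.
Numerically: x_1* = 0, x_2* = 41.8269.
Utility at the optimum: U(0, 41.8269) = 83.6538.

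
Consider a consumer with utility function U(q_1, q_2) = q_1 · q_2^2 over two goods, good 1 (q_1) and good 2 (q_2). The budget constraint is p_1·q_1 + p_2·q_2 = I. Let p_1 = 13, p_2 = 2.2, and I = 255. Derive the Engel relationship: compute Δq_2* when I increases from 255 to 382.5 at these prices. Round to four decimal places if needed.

MU_q_1/MU_q_2 = (q_2)/(2·q_1); tangency sets this equal to p_1/p_2.
So p_2·q_2 = 2·p_1·q_1; combined with the budget, a share 1/3 of income goes to q_1.
Demand: q_1*(p_1,p_2,I) = 1/3·I/p_1 and q_2* = 2/3·I/p_2.
At p_1=13, p_2=2.2, I=255: q_2* = 2/3·255/2.2 = 77.2727.
At I' = 382.5: q_2* = 115.9091. Change: 115.9091 − 77.2727 = 38.6364.

Δq_2* = 38.6364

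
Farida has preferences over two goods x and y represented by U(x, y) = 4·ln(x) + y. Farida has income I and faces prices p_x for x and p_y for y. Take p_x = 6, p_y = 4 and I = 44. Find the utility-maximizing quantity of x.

MU_x = 4/x, MU_y = 1. Tangency: 4/x = p_x/p_y.
So x*(p_x,p_y) = 4·p_y/p_x, independent of income; and y* = (I − 4·p_y)/p_y.
At the given prices: x* = 4·4/6 = 2.6667.

x* = 2.6667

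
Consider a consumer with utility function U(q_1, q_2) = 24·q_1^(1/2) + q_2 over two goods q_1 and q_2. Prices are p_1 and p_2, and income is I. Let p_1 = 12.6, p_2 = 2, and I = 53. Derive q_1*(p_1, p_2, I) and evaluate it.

q_1* = 3.6281

Utility is quasi-linear in q_2; the FOC for q_1 is 12/√q_1 = p_1/p_2.
Thus q_1* = (12·p_2/p_1)² — independent of I — with the rest of income spent on q_2.
Plugging in: q_1* = (12·2/12.6)² = 3.6281.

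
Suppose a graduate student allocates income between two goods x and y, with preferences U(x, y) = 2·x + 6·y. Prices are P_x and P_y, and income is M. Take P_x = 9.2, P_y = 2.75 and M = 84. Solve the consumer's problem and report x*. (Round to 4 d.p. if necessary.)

x* = 0

Perfect substitutes: compare marginal utility per dollar. 2/P_x vs 6/P_y → 0.2174 vs 2.1818.
y gives more utility per dollar, so spend all income on y: y* = M/P_y, x* = 0.
Numerically: x* = 0, y* = 30.5455.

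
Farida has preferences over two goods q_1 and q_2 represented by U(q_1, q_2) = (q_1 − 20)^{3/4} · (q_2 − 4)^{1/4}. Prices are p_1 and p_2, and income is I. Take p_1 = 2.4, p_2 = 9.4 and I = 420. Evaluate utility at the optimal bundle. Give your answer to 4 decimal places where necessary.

V = 56.4426

Let q_1' = q_1−20, q_2' = q_2−4. MRS = 3·q_2'/q_1' = p_1/p_2.
Substituting into the budget: q_1* = 20 + 0.75·(I − 20·p_1 − 4·p_2)/p_1, and q_2* = 4 + 0.25·(…)/p_2.
Discretionary income = 420 − 20·2.4 − 4·9.4 = 334.4; q_1* = 20 + 0.75·334.4/2.4 = 124.5; q_2* = 4 + 0.25·334.4/9.4 = 12.8936.
Utility at the optimum: U(124.5, 12.8936) = 56.4426.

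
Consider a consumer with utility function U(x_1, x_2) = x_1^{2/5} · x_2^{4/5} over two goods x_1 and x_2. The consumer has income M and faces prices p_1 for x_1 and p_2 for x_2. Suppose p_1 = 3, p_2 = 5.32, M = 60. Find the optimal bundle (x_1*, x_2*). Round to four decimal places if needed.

x_1* = 6.6667, x_2* = 7.5188

The MRS is (1/2)·x_2/x_1. Set MRS = p_1/p_2.
Rearranging, p_2·x_2 = 2·p_1·x_1. Substituting into the budget gives p_1·x_1·(1 + 2) = M.
Demand: x_1*(p_1,p_2,M) = 1/3·M/p_1 and x_2* = 2/3·M/p_2.
At p_1=3, p_2=5.32, M=60: x_1* = 1/3·60/3 = 6.6667, x_2* = 7.5188.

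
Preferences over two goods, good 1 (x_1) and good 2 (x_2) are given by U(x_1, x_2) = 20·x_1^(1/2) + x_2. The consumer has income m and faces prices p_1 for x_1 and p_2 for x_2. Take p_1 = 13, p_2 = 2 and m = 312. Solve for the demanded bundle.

MU_x_1 = 10/√x_1, MU_x_2 = 1. Tangency: 10/√x_1 = p_1/p_2.
Thus x_1* = (10·p_2/p_1)² — independent of m — with the rest of income spent on x_2.
Plugging in: x_1* = (10·2/13)² = 2.3669, x_2* = 140.6154.

x_1* = 2.3669, x_2* = 140.6154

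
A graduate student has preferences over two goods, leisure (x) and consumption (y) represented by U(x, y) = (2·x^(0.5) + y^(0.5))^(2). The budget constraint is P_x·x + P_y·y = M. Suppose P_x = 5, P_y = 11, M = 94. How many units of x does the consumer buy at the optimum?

From the CES first-order condition, 2·(y/x)^(0.5) = P_x/P_y.
Solve for the ratio: y/x = [(1/2)·P_x/P_y]^(2).
Substitute y = (y/x)·x into the budget: x* = M/(P_x + P_y·(y/x)).
Numerically y/x = 0.051653, so x* = 94/(5 + 11·0.051653) = 16.8816.

x* = 16.8816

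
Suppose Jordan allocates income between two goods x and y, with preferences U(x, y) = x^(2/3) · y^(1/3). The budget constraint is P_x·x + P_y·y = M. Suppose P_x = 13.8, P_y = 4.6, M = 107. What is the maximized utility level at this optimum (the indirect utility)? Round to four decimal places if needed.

V = 5.9171

The MRS is 2·y/x. Set MRS = P_x/P_y.
So 2/3·P_y·y = 1/3·P_x·x; combined with the budget, a share 2/3 of income goes to x.
Demand: x*(P_x,P_y,M) = 2/3·M/P_x and y* = 1/3·M/P_y.
At P_x=13.8, P_y=4.6, M=107: x* = 2/3·107/13.8 = 5.1691, y* = 7.7536.
Utility at the optimum: U(5.1691, 7.7536) = 5.9171.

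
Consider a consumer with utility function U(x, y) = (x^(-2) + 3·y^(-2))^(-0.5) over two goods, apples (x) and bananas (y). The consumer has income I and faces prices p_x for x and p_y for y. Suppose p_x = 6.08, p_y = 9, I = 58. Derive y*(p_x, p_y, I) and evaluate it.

MRS = MU_x/MU_y = (1/3)·(y/x)^(3). Set equal to p_x/p_y.
Solve for the ratio: y/x = [3·p_x/p_y]^(1/3).
Substitute y = (y/x)·x into the budget: x* = I/(p_x + p_y·(y/x)).
Numerically y/x = 1.265496, so x* = 58/(6.08 + 9·1.265496) = 3.3201 and y* = 1.265496·3.3201 = 4.2015.

y* = 4.2015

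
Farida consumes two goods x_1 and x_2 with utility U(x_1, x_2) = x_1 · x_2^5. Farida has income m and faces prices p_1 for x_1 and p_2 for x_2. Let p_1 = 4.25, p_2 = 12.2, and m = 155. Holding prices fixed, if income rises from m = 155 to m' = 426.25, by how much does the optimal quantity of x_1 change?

Tangency: MRS = (1/5)·x_2/x_1 = p_1/p_2.
So p_2·x_2 = 5·p_1·x_1; combined with the budget, a share 1/6 of income goes to x_1.
Demand: x_1*(p_1,p_2,m) = 1/6·m/p_1 and x_2* = 5/6·m/p_2.
At p_1=4.25, p_2=12.2, m=155: x_1* = 1/6·155/4.25 = 6.0784.
At m' = 426.25: x_1* = 16.7157. Change: 16.7157 − 6.0784 = 10.6373.

Δx_1* = 10.6373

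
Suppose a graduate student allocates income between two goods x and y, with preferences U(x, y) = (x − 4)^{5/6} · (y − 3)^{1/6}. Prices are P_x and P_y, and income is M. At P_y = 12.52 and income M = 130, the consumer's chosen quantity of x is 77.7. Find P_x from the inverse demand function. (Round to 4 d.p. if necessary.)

P_x = 1

MRS = 5·(y−3)/(x−4). Tangency with P_x/P_y gives y−3 = (1/5)·(P_x/P_y)·(x−4).
Substituting into the budget: x* = 4 + 5/6·(M − 4·P_x − 3·P_y)/P_x, and y* = 3 + 1/6·(…)/P_y.
Set x* = 77.7 in the demand function and solve for P_x: P_x = 1.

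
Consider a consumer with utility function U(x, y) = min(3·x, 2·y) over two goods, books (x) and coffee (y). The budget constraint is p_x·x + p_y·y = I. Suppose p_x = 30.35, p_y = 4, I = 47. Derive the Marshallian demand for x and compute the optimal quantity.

Leontief preferences: the optimum is at the kink where x/2 = y/3, i.e. y = (3/2)·x.
Budget: p_x·x + p_y·(3/2)·x = I, so (2·p_x + 3·p_y)·x = 2·I.
Demand: x*(p_x,p_y,I) = 2·I/(2·p_x + 3·p_y), y* = 3·I/(2·p_x + 3·p_y).
Here 2·30.35 + 3·4 = 72.7, giving x* = 1.293.

x* = 1.293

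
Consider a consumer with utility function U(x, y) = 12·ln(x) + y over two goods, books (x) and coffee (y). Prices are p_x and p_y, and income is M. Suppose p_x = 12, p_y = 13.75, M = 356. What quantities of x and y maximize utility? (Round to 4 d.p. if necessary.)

So x*(p_x,p_y) = 12·p_y/p_x, independent of income; and y* = (M − 12·p_y)/p_y.
At the given prices: x* = 12·13.75/12 = 13.75, and y* = 13.8909.

x* = 13.75, y* = 13.8909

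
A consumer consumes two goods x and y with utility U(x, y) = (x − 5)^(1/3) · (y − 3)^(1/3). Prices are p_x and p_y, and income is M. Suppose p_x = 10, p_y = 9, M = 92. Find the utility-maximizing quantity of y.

This is Cobb-Douglas in (x−5, y−3): tangency gives 1/3·p_y·(y−3) = 1/3·p_x·(x−5).
Substituting into the budget: x* = 5 + 0.5·(M − 5·p_x − 3·p_y)/p_x, and y* = 3 + 0.5·(…)/p_y.
Discretionary income = 92 − 5·10 − 3·9 = 15; y* = 3 + 0.5·15/9 = 3.8333.

y* = 3.8333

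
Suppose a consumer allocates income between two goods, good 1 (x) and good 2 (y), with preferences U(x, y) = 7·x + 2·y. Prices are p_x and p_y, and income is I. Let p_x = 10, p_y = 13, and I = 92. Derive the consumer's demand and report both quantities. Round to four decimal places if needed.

Linear utility — the consumer picks whichever good has higher MU/price: 7/10 = 0.7 vs 2/13 = 0.1538.
x gives more utility per dollar, so spend all income on x: x* = I/p_x, y* = 0.
Numerically: x* = 9.2, y* = 0.

x* = 9.2, y* = 0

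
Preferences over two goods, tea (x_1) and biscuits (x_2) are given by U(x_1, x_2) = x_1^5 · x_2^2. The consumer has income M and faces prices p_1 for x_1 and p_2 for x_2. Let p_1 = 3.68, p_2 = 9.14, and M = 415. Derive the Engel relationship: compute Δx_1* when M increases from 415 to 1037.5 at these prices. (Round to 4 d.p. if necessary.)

MU_x_1/MU_x_2 = (5·x_2)/(2·x_1); tangency sets this equal to p_1/p_2.
Rearranging, p_2·x_2 = (2/5)·p_1·x_1. Substituting into the budget gives p_1·x_1·(1 + (2/5)) = M.
Demand: x_1*(p_1,p_2,M) = 5/7·M/p_1 and x_2* = 2/7·M/p_2.
At p_1=3.68, p_2=9.14, M=415: x_1* = 5/7·415/3.68 = 80.5512.
At M' = 1037.5: x_1* = 201.3781. Change: 201.3781 − 80.5512 = 120.8269.

Δx_1* = 120.8269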